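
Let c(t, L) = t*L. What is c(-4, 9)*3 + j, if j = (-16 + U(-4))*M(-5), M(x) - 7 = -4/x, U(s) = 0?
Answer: -1164/5 ≈ -232.80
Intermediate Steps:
M(x) = 7 - 4/x
c(t, L) = L*t
j = -624/5 (j = (-16 + 0)*(7 - 4/(-5)) = -16*(7 - 4*(-⅕)) = -16*(7 + ⅘) = -16*39/5 = -624/5 ≈ -124.80)
c(-4, 9)*3 + j = (9*(-4))*3 - 624/5 = -36*3 - 624/5 = -108 - 624/5 = -1164/5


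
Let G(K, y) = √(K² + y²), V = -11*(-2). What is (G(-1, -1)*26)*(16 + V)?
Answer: 988*√2 ≈ 1397.2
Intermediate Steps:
V = 22
(G(-1, -1)*26)*(16 + V) = (√((-1)² + (-1)²)*26)*(16 + 22) = (√(1 + 1)*26)*38 = (√2*26)*38 = (26*√2)*38 = 988*√2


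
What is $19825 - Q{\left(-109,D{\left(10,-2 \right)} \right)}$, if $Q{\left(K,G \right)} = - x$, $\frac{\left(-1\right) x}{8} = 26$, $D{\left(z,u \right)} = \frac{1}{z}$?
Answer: $19617$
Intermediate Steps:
$x = -208$ ($x = \left(-8\right) 26 = -208$)
$Q{\left(K,G \right)} = 208$ ($Q{\left(K,G \right)} = \left(-1\right) \left(-208\right) = 208$)
$19825 - Q{\left(-109,D{\left(10,-2 \right)} \right)} = 19825 - 208 = 19617$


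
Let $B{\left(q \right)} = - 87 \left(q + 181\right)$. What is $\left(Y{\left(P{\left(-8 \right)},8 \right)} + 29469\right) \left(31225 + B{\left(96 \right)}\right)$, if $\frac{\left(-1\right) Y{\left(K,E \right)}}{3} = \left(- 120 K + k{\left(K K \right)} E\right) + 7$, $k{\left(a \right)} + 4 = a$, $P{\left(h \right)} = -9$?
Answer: $173589360$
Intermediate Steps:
$k{\left(a \right)} = -4 + a$
$B{\left(q \right)} = -15747 - 87 q$ ($B{\left(q \right)} = - 87 \left(181 + q\right) = -15747 - 87 q$)
$Y{\left(K,E \right)} = -21 + 360 K - 3 E \left(-4 + K^{2}\right)$ ($Y{\left(K,E \right)} = - 3 \left(\left(- 120 K + \left(-4 + K K\right) E\right) + 7\right) = - 3 \left(\left(- 120 K + \left(-4 + K^{2}\right) E\right) + 7\right) = - 3 \left(\left(- 120 K + E \left(-4 + K^{2}\right)\right) + 7\right) = - 3 \left(7 - 120 K + E \left(-4 + K^{2}\right)\right) = -21 + 360 K - 3 E \left(-4 + K^{2}\right)$)
$\left(Y{\left(P{\left(-8 \right)},8 \right)} + 29469\right) \left(31225 + B{\left(96 \right)}\right) = \left(\left(-21 + 360 \left(-9\right) - 24 \left(-4 + \left(-9\right)^{2}\right)\right) + 29469\right) \left(31225 - 24099\right) = \left(\left(-21 - 3240 - 24 \left(-4 + 81\right)\right) + 29469\right) \left(31225 - 24099\right) = \left(\left(-21 - 3240 - 24 \cdot 77\right) + 29469\right) \left(31225 - 24099\right) = \left(\left(-21 - 3240 - 1848\right) + 29469\right) 7126 = \left(-5109 + 29469\right) 7126 = 24360 \cdot 7126 = 173589360$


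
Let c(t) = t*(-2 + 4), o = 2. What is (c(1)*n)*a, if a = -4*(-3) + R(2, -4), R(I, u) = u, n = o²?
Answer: 64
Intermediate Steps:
n = 4 (n = 2² = 4)
c(t) = 2*t (c(t) = t*2 = 2*t)
a = 8 (a = -4*(-3) - 4 = 12 - 4 = 8)
(c(1)*n)*a = ((2*1)*4)*8 = (2*4)*8 = 8*8 = 64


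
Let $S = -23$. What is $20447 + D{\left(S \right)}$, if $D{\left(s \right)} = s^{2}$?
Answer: $20976$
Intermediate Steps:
$20447 + D{\left(S \right)} = 20447 + \left(-23\right)^{2} = 20447 + 529 = 20976$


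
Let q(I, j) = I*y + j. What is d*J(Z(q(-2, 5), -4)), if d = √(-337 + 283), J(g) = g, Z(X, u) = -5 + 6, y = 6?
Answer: 3*I*√6 ≈ 7.3485*I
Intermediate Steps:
q(I, j) = j + 6*I (q(I, j) = I*6 + j = 6*I + j = j + 6*I)
Z(X, u) = 1
d = 3*I*√6 (d = √(-54) = 3*I*√6 ≈ 7.3485*I)
d*J(Z(q(-2, 5), -4)) = (3*I*√6)*1 = 3*I*√6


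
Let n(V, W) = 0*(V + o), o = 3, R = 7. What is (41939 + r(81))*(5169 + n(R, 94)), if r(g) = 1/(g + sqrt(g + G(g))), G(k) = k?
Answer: 17125837758/79 - 1723*sqrt(2)/237 ≈ 2.1678e+8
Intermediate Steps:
r(g) = 1/(g + sqrt(2)*sqrt(g)) (r(g) = 1/(g + sqrt(g + g)) = 1/(g + sqrt(2*g)) = 1/(g + sqrt(2)*sqrt(g)))
n(V, W) = 0 (n(V, W) = 0*(V + 3) = 0*(3 + V) = 0)
(41939 + r(81))*(5169 + n(R, 94)) = (41939 + 1/(81 + sqrt(2)*sqrt(81)))*(5169 + 0) = (41939 + 1/(81 + sqrt(2)*9))*5169 = (41939 + 1/(81 + 9*sqrt(2)))*5169 = 216782691 + 5169/(81 + 9*sqrt(2))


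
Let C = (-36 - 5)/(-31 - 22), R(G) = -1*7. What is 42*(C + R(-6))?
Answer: -13860/53 ≈ -261.51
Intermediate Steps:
R(G) = -7
C = 41/53 (C = -41/(-53) = -41*(-1/53) = 41/53 ≈ 0.77359)
42*(C + R(-6)) = 42*(41/53 - 7) = 42*(-330/53) = -13860/53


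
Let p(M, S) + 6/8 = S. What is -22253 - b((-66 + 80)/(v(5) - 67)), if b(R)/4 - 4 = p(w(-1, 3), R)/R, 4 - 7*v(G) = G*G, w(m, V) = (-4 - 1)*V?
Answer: -22288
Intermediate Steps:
w(m, V) = -5*V
p(M, S) = -¾ + S
v(G) = 4/7 - G²/7 (v(G) = 4/7 - G*G/7 = 4/7 - G²/7)
b(R) = 16 + 4*(-¾ + R)/R (b(R) = 16 + 4*((-¾ + R)/R) = 16 + 4*(-¾ + R)/R)
-22253 - b((-66 + 80)/(v(5) - 67)) = -22253 - (20 - 3*((4/7 - ⅐*5²) - 67)/(-66 + 80)) = -22253 - (20 - 3/(14/((4/7 - ⅐*25) - 67))) = -22253 - (20 - 3/(14/((4/7 - 25/7) - 67))) = -22253 - (20 - 3/(14/(-3 - 67))) = -22253 - (20 - 3/(14/(-70))) = -22253 - (20 - 3/(14*(-1/70))) = -22253 - (20 - 3/(-⅕)) = -22253 - (20 - 3*(-5)) = -22253 - (20 + 15) = -22253 - 1*35 = -22253 - 35 = -22288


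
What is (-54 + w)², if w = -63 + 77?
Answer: 1600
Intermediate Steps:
w = 14
(-54 + w)² = (-54 + 14)² = (-40)² = 1600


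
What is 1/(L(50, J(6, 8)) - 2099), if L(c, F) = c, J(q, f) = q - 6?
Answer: -1/2049 ≈ -0.00048804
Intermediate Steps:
J(q, f) = -6 + q
1/(L(50, J(6, 8)) - 2099) = 1/(50 - 2099) = 1/(-2049) = -1/2049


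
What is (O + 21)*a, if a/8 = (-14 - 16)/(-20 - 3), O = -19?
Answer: 480/23 ≈ 20.870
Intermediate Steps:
a = 240/23 (a = 8*((-14 - 16)/(-20 - 3)) = 8*(-30/(-23)) = 8*(-30*(-1/23)) = 8*(30/23) = 240/23 ≈ 10.435)
(O + 21)*a = (-19 + 21)*(240/23) = 2*(240/23) = 480/23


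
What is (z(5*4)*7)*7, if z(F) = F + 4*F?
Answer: 4900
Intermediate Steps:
z(F) = 5*F
(z(5*4)*7)*7 = ((5*(5*4))*7)*7 = ((5*20)*7)*7 = (100*7)*7 = 700*7 = 4900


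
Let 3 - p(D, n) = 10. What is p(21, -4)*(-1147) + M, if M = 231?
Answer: 8260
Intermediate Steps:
p(D, n) = -7 (p(D, n) = 3 - 1*10 = 3 - 10 = -7)
p(21, -4)*(-1147) + M = -7*(-1147) + 231 = 8029 + 231 = 8260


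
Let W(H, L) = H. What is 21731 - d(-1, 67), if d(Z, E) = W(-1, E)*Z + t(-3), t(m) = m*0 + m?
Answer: 21733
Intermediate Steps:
t(m) = m (t(m) = 0 + m = m)
d(Z, E) = -3 - Z (d(Z, E) = -Z - 3 = -3 - Z)
21731 - d(-1, 67) = 21731 - (-3 - 1*(-1)) = 21731 - (-3 + 1) = 21731 - 1*(-2) = 21731 + 2 = 21733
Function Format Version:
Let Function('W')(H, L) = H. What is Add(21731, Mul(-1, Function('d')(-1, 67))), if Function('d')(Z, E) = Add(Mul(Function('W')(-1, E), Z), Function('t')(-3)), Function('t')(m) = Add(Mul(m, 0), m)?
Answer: 21733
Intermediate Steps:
Function('t')(m) = m (Function('t')(m) = Add(0, m) = m)
Function('d')(Z, E) = Add(-3, Mul(-1, Z)) (Function('d')(Z, E) = Add(Mul(-1, Z), -3) = Add(-3, Mul(-1, Z)))
Add(21731, Mul(-1, Function('d')(-1, 67))) = Add(21731, Mul(-1, Add(-3, Mul(-1, -1)))) = Add(21731, Mul(-1, Add(-3, 1))) = Add(21731, Mul(-1, -2)) = Add(21731, 2) = 21733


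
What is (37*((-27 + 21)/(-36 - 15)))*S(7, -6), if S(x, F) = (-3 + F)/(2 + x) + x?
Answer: 444/17 ≈ 26.118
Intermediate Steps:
S(x, F) = x + (-3 + F)/(2 + x) (S(x, F) = (-3 + F)/(2 + x) + x = x + (-3 + F)/(2 + x))
(37*((-27 + 21)/(-36 - 15)))*S(7, -6) = (37*((-27 + 21)/(-36 - 15)))*((-3 - 6 + 7² + 2*7)/(2 + 7)) = (37*(-6/(-51)))*((-3 - 6 + 49 + 14)/9) = (37*(-6*(-1/51)))*((⅑)*54) = (37*(2/17))*6 = (74/17)*6 = 444/17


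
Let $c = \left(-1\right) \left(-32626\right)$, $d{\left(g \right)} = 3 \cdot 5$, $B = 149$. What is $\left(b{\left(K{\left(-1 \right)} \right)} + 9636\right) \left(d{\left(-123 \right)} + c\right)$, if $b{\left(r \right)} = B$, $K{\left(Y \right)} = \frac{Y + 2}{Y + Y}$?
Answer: $319392185$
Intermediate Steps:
$d{\left(g \right)} = 15$
$K{\left(Y \right)} = \frac{2 + Y}{2 Y}$
$b{\left(r \right)} = 149$
$c = 32626$
$\left(b{\left(K{\left(-1 \right)} \right)} + 9636\right) \left(d{\left(-123 \right)} + c\right) = \left(149 + 9636\right) \left(15 + 32626\right) = 9785 \cdot 32641 = 319392185$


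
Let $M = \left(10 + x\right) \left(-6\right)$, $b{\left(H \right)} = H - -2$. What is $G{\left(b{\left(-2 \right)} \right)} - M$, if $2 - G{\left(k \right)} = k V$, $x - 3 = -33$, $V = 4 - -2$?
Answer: $-118$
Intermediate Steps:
$V = 6$ ($V = 4 + 2 = 6$)
$x = -30$ ($x = 3 - 33 = -30$)
$b{\left(H \right)} = 2 + H$ ($b{\left(H \right)} = H + 2 = 2 + H$)
$G{\left(k \right)} = 2 - 6 k$ ($G{\left(k \right)} = 2 - k 6 = 2 - 6 k$)
$M = 120$ ($M = \left(10 - 30\right) \left(-6\right) = \left(-20\right) \left(-6\right) = 120$)
$G{\left(b{\left(-2 \right)} \right)} - M = \left(2 - 6 \left(2 - 2\right)\right) - 120 = \left(2 - 0\right) - 120 = \left(2 + 0\right) - 120 = 2 - 120 = -118$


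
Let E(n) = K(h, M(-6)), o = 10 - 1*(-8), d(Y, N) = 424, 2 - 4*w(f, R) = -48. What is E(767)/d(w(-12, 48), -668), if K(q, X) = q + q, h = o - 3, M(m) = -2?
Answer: 15/212 ≈ 0.070755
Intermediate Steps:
w(f, R) = 25/2 (w(f, R) = 1/2 - 1/4*(-48) = 1/2 + 12 = 25/2)
o = 18 (o = 10 + 8 = 18)
h = 15 (h = 18 - 3 = 15)
K(q, X) = 2*q
E(n) = 30 (E(n) = 2*15 = 30)
E(767)/d(w(-12, 48), -668) = 30/424 = 30*(1/424) = 15/212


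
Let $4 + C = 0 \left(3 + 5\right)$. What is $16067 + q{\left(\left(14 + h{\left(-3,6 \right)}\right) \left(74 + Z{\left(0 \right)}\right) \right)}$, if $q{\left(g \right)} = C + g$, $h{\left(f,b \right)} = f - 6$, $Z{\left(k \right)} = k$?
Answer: $16433$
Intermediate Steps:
$C = -4$ ($C = -4 + 0 \left(3 + 5\right) = -4 + 0 \cdot 8 = -4 + 0 = -4$)
$h{\left(f,b \right)} = -6 + f$ ($h{\left(f,b \right)} = f - 6 = -6 + f$)
$q{\left(g \right)} = -4 + g$
$16067 + q{\left(\left(14 + h{\left(-3,6 \right)}\right) \left(74 + Z{\left(0 \right)}\right) \right)} = 16067 - \left(4 - \left(14 - 9\right) \left(74 + 0\right)\right) = 16067 - \left(4 - \left(14 - 9\right) 74\right) = 16067 + \left(-4 + 5 \cdot 74\right) = 16067 + \left(-4 + 370\right) = 16067 + 366 = 16433$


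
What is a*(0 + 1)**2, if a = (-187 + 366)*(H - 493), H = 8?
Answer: -86815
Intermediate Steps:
a = -86815 (a = (-187 + 366)*(8 - 493) = 179*(-485) = -86815)
a*(0 + 1)**2 = -86815*(0 + 1)**2 = -86815*1**2 = -86815*1 = -86815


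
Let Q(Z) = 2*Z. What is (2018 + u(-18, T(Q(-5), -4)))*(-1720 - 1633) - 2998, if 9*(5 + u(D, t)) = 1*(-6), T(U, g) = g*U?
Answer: -20251055/3 ≈ -6.7504e+6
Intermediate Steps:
T(U, g) = U*g
u(D, t) = -17/3 (u(D, t) = -5 + (1*(-6))/9 = -5 + (1/9)*(-6) = -5 - 2/3 = -17/3)
(2018 + u(-18, T(Q(-5), -4)))*(-1720 - 1633) - 2998 = (2018 - 17/3)*(-1720 - 1633) - 2998 = (6037/3)*(-3353) - 2998 = -20242061/3 - 2998 = -20251055/3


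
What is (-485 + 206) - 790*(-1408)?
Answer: 1112041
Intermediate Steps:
(-485 + 206) - 790*(-1408) = -279 + 1112320 = 1112041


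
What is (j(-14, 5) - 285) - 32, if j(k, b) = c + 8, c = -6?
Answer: -315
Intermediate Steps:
j(k, b) = 2 (j(k, b) = -6 + 8 = 2)
(j(-14, 5) - 285) - 32 = (2 - 285) - 32 = -283 - 32 = -315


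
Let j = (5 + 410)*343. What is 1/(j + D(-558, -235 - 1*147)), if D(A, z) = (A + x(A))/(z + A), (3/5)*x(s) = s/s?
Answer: 2820/401414569 ≈ 7.0252e-6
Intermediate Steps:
x(s) = 5/3 (x(s) = 5*(s/s)/3 = (5/3)*1 = 5/3)
D(A, z) = (5/3 + A)/(A + z) (D(A, z) = (A + 5/3)/(z + A) = (5/3 + A)/(A + z))
j = 142345 (j = 415*343 = 142345)
1/(j + D(-558, -235 - 1*147)) = 1/(142345 + (5/3 - 558)/(-558 + (-235 - 1*147))) = 1/(142345 - 1669/3/(-558 + (-235 - 147))) = 1/(142345 - 1669/3/(-558 - 382)) = 1/(142345 - 1669/3/(-940)) = 1/(142345 - 1/940*(-1669/3)) = 1/(142345 + 1669/2820) = 1/(401414569/2820) = 2820/401414569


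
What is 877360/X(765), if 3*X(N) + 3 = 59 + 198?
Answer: 1316040/127 ≈ 10363.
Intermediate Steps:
X(N) = 254/3 (X(N) = -1 + (59 + 198)/3 = -1 + (1/3)*257 = -1 + 257/3 = 254/3)
877360/X(765) = 877360/(254/3) = 877360*(3/254) = 1316040/127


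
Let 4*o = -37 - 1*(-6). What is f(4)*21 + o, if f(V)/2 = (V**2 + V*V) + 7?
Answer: 6521/4 ≈ 1630.3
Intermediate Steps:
f(V) = 14 + 4*V**2 (f(V) = 2*((V**2 + V*V) + 7) = 2*((V**2 + V**2) + 7) = 2*(2*V**2 + 7) = 2*(7 + 2*V**2) = 14 + 4*V**2)
o = -31/4 (o = (-37 - 1*(-6))/4 = (-37 + 6)/4 = (1/4)*(-31) = -31/4 ≈ -7.7500)
f(4)*21 + o = (14 + 4*4**2)*21 - 31/4 = (14 + 4*16)*21 - 31/4 = (14 + 64)*21 - 31/4 = 78*21 - 31/4 = 1638 - 31/4 = 6521/4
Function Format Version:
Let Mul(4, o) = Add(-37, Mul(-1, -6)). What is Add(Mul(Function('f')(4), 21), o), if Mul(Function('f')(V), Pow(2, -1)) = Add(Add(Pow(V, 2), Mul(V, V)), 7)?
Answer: Rational(6521, 4) ≈ 1630.3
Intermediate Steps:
Function('f')(V) = Add(14, Mul(4, Pow(V, 2))) (Function('f')(V) = Mul(2, Add(Add(Pow(V, 2), Mul(V, V)), 7)) = Mul(2, Add(Add(Pow(V, 2), Pow(V, 2)), 7)) = Mul(2, Add(Mul(2, Pow(V, 2)), 7)) = Mul(2, Add(7, Mul(2, Pow(V, 2)))) = Add(14, Mul(4, Pow(V, 2))))
o = Rational(-31, 4) (o = Mul(Rational(1, 4), Add(-37, Mul(-1, -6))) = Mul(Rational(1, 4), Add(-37, 6)) = Mul(Rational(1, 4), -31) = Rational(-31, 4) ≈ -7.7500)
Add(Mul(Function('f')(4), 21), o) = Add(Mul(Add(14, Mul(4, Pow(4, 2))), 21), Rational(-31, 4)) = Add(Mul(Add(14, Mul(4, 16)), 21), Rational(-31, 4)) = Add(Mul(Add(14, 64), 21), Rational(-31, 4)) = Add(Mul(78, 21), Rational(-31, 4)) = Add(1638, Rational(-31, 4)) = Rational(6521, 4)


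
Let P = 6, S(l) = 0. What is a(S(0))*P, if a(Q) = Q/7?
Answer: 0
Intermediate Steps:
a(Q) = Q/7 (a(Q) = Q*(1/7) = Q/7)
a(S(0))*P = ((1/7)*0)*6 = 0*6 = 0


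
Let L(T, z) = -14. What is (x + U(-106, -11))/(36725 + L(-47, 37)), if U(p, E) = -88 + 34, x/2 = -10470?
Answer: -6998/12237 ≈ -0.57187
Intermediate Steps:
x = -20940 (x = 2*(-10470) = -20940)
U(p, E) = -54
(x + U(-106, -11))/(36725 + L(-47, 37)) = (-20940 - 54)/(36725 - 14) = -20994/36711 = -20994*1/36711 = -6998/12237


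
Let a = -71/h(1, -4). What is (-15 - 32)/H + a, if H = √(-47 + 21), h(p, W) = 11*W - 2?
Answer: 71/46 + 47*I*√26/26 ≈ 1.5435 + 9.2175*I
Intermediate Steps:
h(p, W) = -2 + 11*W
a = 71/46 (a = -71/(-2 + 11*(-4)) = -71/(-2 - 44) = -71/(-46) = -71*(-1/46) = 71/46 ≈ 1.5435)
H = I*√26 (H = √(-26) = I*√26 ≈ 5.099*I)
(-15 - 32)/H + a = (-15 - 32)/((I*√26)) + 71/46 = -I*√26/26*(-47) + 71/46 = 47*I*√26/26 + 71/46 = 71/46 + 47*I*√26/26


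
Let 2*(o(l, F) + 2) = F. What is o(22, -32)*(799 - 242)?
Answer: -10026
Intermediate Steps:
o(l, F) = -2 + F/2
o(22, -32)*(799 - 242) = (-2 + (1/2)*(-32))*(799 - 242) = (-2 - 16)*557 = -18*557 = -10026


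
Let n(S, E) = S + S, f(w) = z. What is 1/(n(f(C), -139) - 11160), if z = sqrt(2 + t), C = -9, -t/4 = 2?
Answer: -465/5189401 - I*sqrt(6)/62272812 ≈ -8.9606e-5 - 3.9335e-8*I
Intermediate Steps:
t = -8 (t = -4*2 = -8)
z = I*sqrt(6) (z = sqrt(2 - 8) = sqrt(-6) = I*sqrt(6) ≈ 2.4495*I)
f(w) = I*sqrt(6)
n(S, E) = 2*S
1/(n(f(C), -139) - 11160) = 1/(2*(I*sqrt(6)) - 11160) = 1/(2*I*sqrt(6) - 11160) = 1/(-11160 + 2*I*sqrt(6))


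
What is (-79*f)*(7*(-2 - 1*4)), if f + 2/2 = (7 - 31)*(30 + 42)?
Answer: -5736822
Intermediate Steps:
f = -1729 (f = -1 + (7 - 31)*(30 + 42) = -1 - 24*72 = -1 - 1728 = -1729)
(-79*f)*(7*(-2 - 1*4)) = (-79*(-1729))*(7*(-2 - 1*4)) = 136591*(7*(-2 - 4)) = 136591*(7*(-6)) = 136591*(-42) = -5736822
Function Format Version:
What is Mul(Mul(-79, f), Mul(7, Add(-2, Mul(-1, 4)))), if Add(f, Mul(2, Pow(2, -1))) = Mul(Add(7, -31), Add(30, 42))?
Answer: -5736822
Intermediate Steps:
f = -1729 (f = Add(-1, Mul(Add(7, -31), Add(30, 42))) = Add(-1, Mul(-24, 72)) = Add(-1, -1728) = -1729)
Mul(Mul(-79, f), Mul(7, Add(-2, Mul(-1, 4)))) = Mul(Mul(-79, -1729), Mul(7, Add(-2, Mul(-1, 4)))) = Mul(136591, Mul(7, Add(-2, -4))) = Mul(136591, Mul(7, -6)) = Mul(136591, -42) = -5736822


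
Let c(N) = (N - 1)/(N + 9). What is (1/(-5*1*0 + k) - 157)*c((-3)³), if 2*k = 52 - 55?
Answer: -6622/27 ≈ -245.26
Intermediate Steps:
k = -3/2 (k = (52 - 55)/2 = (½)*(-3) = -3/2 ≈ -1.5000)
c(N) = (-1 + N)/(9 + N)
(1/(-5*1*0 + k) - 157)*c((-3)³) = (1/(-5*1*0 - 3/2) - 157)*((-1 + (-3)³)/(9 + (-3)³)) = (1/(-5*0 - 3/2) - 157)*((-1 - 27)/(9 - 27)) = (1/(0 - 3/2) - 157)*(-28/(-18)) = (1/(-3/2) - 157)*(-1/18*(-28)) = (-⅔ - 157)*(14/9) = -473/3*14/9 = -6622/27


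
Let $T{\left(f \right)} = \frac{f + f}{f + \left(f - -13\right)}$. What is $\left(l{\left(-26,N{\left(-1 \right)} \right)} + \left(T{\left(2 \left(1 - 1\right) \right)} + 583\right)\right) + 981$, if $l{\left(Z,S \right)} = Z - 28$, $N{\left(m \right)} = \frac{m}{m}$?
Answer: $1510$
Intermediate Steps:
$N{\left(m \right)} = 1$
$l{\left(Z,S \right)} = -28 + Z$
$T{\left(f \right)} = \frac{2 f}{13 + 2 f}$ ($T{\left(f \right)} = \frac{2 f}{f + \left(f + 13\right)} = \frac{2 f}{f + \left(13 + f\right)} = \frac{2 f}{13 + 2 f}$)
$\left(l{\left(-26,N{\left(-1 \right)} \right)} + \left(T{\left(2 \left(1 - 1\right) \right)} + 583\right)\right) + 981 = \left(\left(-28 - 26\right) + \left(\frac{2 \cdot 2 \left(1 - 1\right)}{13 + 2 \cdot 2 \left(1 - 1\right)} + 583\right)\right) + 981 = \left(-54 + \left(\frac{2 \cdot 2 \cdot 0}{13 + 2 \cdot 2 \cdot 0} + 583\right)\right) + 981 = \left(-54 + \left(2 \cdot 0 \frac{1}{13 + 2 \cdot 0} + 583\right)\right) + 981 = \left(-54 + \left(2 \cdot 0 \frac{1}{13 + 0} + 583\right)\right) + 981 = \left(-54 + \left(2 \cdot 0 \cdot \frac{1}{13} + 583\right)\right) + 981 = \left(-54 + \left(0 + 583\right)\right) + 981 = \left(-54 + 583\right) + 981 = 529 + 981 = 1510$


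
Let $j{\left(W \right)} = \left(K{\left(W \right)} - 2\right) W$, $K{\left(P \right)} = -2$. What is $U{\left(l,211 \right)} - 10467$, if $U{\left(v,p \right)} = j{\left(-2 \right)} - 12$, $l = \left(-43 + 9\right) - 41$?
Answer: $-10471$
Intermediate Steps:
$j{\left(W \right)} = - 4 W$ ($j{\left(W \right)} = \left(-2 - 2\right) W = - 4 W$)
$l = -75$ ($l = -34 - 41 = -75$)
$U{\left(v,p \right)} = -4$ ($U{\left(v,p \right)} = \left(-4\right) \left(-2\right) - 12 = 8 - 12 = -4$)
$U{\left(l,211 \right)} - 10467 = -4 - 10467 = -10471$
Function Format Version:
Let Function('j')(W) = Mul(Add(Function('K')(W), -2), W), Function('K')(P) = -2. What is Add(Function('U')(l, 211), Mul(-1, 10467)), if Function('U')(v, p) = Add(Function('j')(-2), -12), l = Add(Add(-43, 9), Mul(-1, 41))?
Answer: -10471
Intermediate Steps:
Function('j')(W) = Mul(-4, W) (Function('j')(W) = Mul(Add(-2, -2), W) = Mul(-4, W))
l = -75 (l = Add(-34, -41) = -75)
Function('U')(v, p) = -4 (Function('U')(v, p) = Add(Mul(-4, -2), -12) = Add(8, -12) = -4)
Add(Function('U')(l, 211), Mul(-1, 10467)) = Add(-4, Mul(-1, 10467)) = Add(-4, -10467) = -10471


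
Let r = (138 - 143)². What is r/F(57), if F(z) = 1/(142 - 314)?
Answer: -4300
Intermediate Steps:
r = 25 (r = (-5)² = 25)
F(z) = -1/172 (F(z) = 1/(-172) = -1/172)
r/F(57) = 25/(-1/172) = 25*(-172) = -4300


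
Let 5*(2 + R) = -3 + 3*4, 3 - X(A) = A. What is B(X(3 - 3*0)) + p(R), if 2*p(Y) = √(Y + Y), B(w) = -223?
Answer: -223 + I*√10/10 ≈ -223.0 + 0.31623*I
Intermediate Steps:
X(A) = 3 - A
R = -⅕ (R = -2 + (-3 + 3*4)/5 = -2 + (-3 + 12)/5 = -2 + (⅕)*9 = -2 + 9/5 = -⅕ ≈ -0.20000)
p(Y) = √2*√Y/2 (p(Y) = √(Y + Y)/2 = √(2*Y)/2 = (√2*√Y)/2 = √2*√Y/2)
B(X(3 - 3*0)) + p(R) = -223 + √2*√(-⅕)/2 = -223 + √2*(I*√5/5)/2 = -223 + I*√10/10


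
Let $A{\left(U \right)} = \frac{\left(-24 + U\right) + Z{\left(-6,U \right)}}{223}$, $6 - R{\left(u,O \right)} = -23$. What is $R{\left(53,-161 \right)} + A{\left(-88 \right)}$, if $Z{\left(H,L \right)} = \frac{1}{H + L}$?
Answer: $\frac{597369}{20962} \approx 28.498$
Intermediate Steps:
$R{\left(u,O \right)} = 29$ ($R{\left(u,O \right)} = 6 - -23 = 6 + 23 = 29$)
$A{\left(U \right)} = - \frac{24}{223} + \frac{U}{223} + \frac{1}{223 \left(-6 + U\right)}$ ($A{\left(U \right)} = \frac{\left(-24 + U\right) + \frac{1}{-6 + U}}{223} = \left(-24 + U + \frac{1}{-6 + U}\right) \frac{1}{223} = - \frac{24}{223} + \frac{U}{223} + \frac{1}{223 \left(-6 + U\right)}$)
$R{\left(53,-161 \right)} + A{\left(-88 \right)} = 29 + \frac{1 + \left(-24 - 88\right) \left(-6 - 88\right)}{223 \left(-6 - 88\right)} = 29 + \frac{1 - -10528}{223 \left(-94\right)} = 29 + \frac{1}{223} \left(- \frac{1}{94}\right) \left(1 + 10528\right) = 29 + \frac{1}{223} \left(- \frac{1}{94}\right) 10529 = 29 - \frac{10529}{20962} = \frac{597369}{20962}$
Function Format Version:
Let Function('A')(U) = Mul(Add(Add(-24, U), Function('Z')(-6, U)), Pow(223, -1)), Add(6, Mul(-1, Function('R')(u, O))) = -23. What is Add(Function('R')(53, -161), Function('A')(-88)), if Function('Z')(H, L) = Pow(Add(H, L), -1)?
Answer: Rational(597369, 20962) ≈ 28.498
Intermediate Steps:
Function('R')(u, O) = 29 (Function('R')(u, O) = Add(6, Mul(-1, -23)) = Add(6, 23) = 29)
Function('A')(U) = Add(Rational(-24, 223), Mul(Rational(1, 223), U), Mul(Rational(1, 223), Pow(Add(-6, U), -1))) (Function('A')(U) = Mul(Add(Add(-24, U), Pow(Add(-6, U), -1)), Pow(223, -1)) = Mul(Add(-24, U, Pow(Add(-6, U), -1)), Rational(1, 223)) = Add(Rational(-24, 223), Mul(Rational(1, 223), U), Mul(Rational(1, 223), Pow(Add(-6, U), -1))))
Add(Function('R')(53, -161), Function('A')(-88)) = Add(29, Mul(Rational(1, 223), Pow(Add(-6, -88), -1), Add(1, Mul(Add(-24, -88), Add(-6, -88))))) = Add(29, Mul(Rational(1, 223), Pow(-94, -1), Add(1, Mul(-112, -94)))) = Add(29, Mul(Rational(1, 223), Rational(-1, 94), Add(1, 10528))) = Add(29, Mul(Rational(1, 223), Rational(-1, 94), 10529)) = Add(29, Rational(-10529, 20962)) = Rational(597369, 20962)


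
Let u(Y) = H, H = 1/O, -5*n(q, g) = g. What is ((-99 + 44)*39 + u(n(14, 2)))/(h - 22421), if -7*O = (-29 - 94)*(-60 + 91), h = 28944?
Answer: -8178878/24872199 ≈ -0.32884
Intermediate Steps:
O = 3813/7 (O = -(-29 - 94)*(-60 + 91)/7 = -(-123)*31/7 = -⅐*(-3813) = 3813/7 ≈ 544.71)
n(q, g) = -g/5
H = 7/3813 (H = 1/(3813/7) = 7/3813 ≈ 0.0018358)
u(Y) = 7/3813
((-99 + 44)*39 + u(n(14, 2)))/(h - 22421) = ((-99 + 44)*39 + 7/3813)/(28944 - 22421) = (-55*39 + 7/3813)/6523 = (-2145 + 7/3813)*(1/6523) = -8178878/3813*1/6523 = -8178878/24872199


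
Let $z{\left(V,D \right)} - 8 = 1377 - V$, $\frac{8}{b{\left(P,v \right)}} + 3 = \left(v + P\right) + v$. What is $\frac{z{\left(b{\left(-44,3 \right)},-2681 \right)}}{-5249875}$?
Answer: $- \frac{56793}{215244875} \approx -0.00026385$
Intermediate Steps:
$b{\left(P,v \right)} = \frac{8}{-3 + P + 2 v}$ ($b{\left(P,v \right)} = \frac{8}{-3 + \left(\left(v + P\right) + v\right)} = \frac{8}{-3 + \left(\left(P + v\right) + v\right)} = \frac{8}{-3 + \left(P + 2 v\right)} = \frac{8}{-3 + P + 2 v}$)
$z{\left(V,D \right)} = 1385 - V$ ($z{\left(V,D \right)} = 8 - \left(-1377 + V\right) = 1385 - V$)
$\frac{z{\left(b{\left(-44,3 \right)},-2681 \right)}}{-5249875} = \frac{1385 - \frac{8}{-3 - 44 + 2 \cdot 3}}{-5249875} = \left(1385 - \frac{8}{-3 - 44 + 6}\right) \left(- \frac{1}{5249875}\right) = \left(1385 - \frac{8}{-41}\right) \left(- \frac{1}{5249875}\right) = \left(1385 - 8 \left(- \frac{1}{41}\right)\right) \left(- \frac{1}{5249875}\right) = \left(1385 - - \frac{8}{41}\right) \left(- \frac{1}{5249875}\right) = \left(1385 + \frac{8}{41}\right) \left(- \frac{1}{5249875}\right) = \frac{56793}{41} \left(- \frac{1}{5249875}\right) = - \frac{56793}{215244875}$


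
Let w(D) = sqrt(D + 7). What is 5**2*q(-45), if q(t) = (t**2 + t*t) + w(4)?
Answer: 101250 + 25*sqrt(11) ≈ 1.0133e+5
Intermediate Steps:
w(D) = sqrt(7 + D)
q(t) = sqrt(11) + 2*t**2 (q(t) = (t**2 + t*t) + sqrt(7 + 4) = (t**2 + t**2) + sqrt(11) = 2*t**2 + sqrt(11) = sqrt(11) + 2*t**2)
5**2*q(-45) = 5**2*(sqrt(11) + 2*(-45)**2) = 25*(sqrt(11) + 2*2025) = 25*(sqrt(11) + 4050) = 25*(4050 + sqrt(11)) = 101250 + 25*sqrt(11)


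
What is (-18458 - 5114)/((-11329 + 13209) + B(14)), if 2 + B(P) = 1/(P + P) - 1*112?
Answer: -660016/49449 ≈ -13.347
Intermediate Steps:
B(P) = -114 + 1/(2*P) (B(P) = -2 + (1/(P + P) - 1*112) = -2 + (1/(2*P) - 112) = -2 + (-112 + 1/(2*P)) = -114 + 1/(2*P))
(-18458 - 5114)/((-11329 + 13209) + B(14)) = (-18458 - 5114)/((-11329 + 13209) + (-114 + (½)/14)) = -23572/(1880 + (-114 + (½)*(1/14))) = -23572/(1880 + (-114 + 1/28)) = -23572/(1880 - 3191/28) = -23572/49449/28 = -23572*28/49449 = -660016/49449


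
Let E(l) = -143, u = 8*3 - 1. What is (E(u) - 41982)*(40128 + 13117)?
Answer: -2242945625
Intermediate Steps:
u = 23 (u = 24 - 1 = 23)
(E(u) - 41982)*(40128 + 13117) = (-143 - 41982)*(40128 + 13117) = -42125*53245 = -2242945625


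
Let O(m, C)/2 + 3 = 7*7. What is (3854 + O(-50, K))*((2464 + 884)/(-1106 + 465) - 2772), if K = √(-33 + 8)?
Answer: -7024669200/641 ≈ -1.0959e+7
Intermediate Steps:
K = 5*I (K = √(-25) = 5*I ≈ 5.0*I)
O(m, C) = 92 (O(m, C) = -6 + 2*(7*7) = -6 + 2*49 = -6 + 98 = 92)
(3854 + O(-50, K))*((2464 + 884)/(-1106 + 465) - 2772) = (3854 + 92)*((2464 + 884)/(-1106 + 465) - 2772) = 3946*(3348/(-641) - 2772) = 3946*(3348*(-1/641) - 2772) = 3946*(-3348/641 - 2772) = 3946*(-1780200/641) = -7024669200/641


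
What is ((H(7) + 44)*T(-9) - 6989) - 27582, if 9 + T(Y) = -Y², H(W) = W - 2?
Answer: -38981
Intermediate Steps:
H(W) = -2 + W
T(Y) = -9 - Y²
((H(7) + 44)*T(-9) - 6989) - 27582 = (((-2 + 7) + 44)*(-9 - 1*(-9)²) - 6989) - 27582 = ((5 + 44)*(-9 - 1*81) - 6989) - 27582 = (49*(-9 - 81) - 6989) - 27582 = (49*(-90) - 6989) - 27582 = (-4410 - 6989) - 27582 = -11399 - 27582 = -38981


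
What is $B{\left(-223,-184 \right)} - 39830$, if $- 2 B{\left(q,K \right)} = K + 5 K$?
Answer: $-39278$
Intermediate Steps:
$B{\left(q,K \right)} = - 3 K$ ($B{\left(q,K \right)} = - \frac{K + 5 K}{2} = - \frac{6 K}{2} = - 3 K$)
$B{\left(-223,-184 \right)} - 39830 = \left(-3\right) \left(-184\right) - 39830 = 552 - 39830 = -39278$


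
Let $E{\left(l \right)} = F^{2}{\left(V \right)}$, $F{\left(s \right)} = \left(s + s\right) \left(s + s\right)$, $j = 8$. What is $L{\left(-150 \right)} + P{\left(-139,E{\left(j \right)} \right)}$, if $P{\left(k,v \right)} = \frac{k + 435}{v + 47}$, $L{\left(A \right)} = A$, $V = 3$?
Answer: $- \frac{201154}{1343} \approx -149.78$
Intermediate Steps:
$F{\left(s \right)} = 4 s^{2}$ ($F{\left(s \right)} = 2 s 2 s = 4 s^{2}$)
$E{\left(l \right)} = 1296$ ($E{\left(l \right)} = \left(4 \cdot 3^{2}\right)^{2} = \left(4 \cdot 9\right)^{2} = 36^{2} = 1296$)
$P{\left(k,v \right)} = \frac{435 + k}{47 + v}$
$L{\left(-150 \right)} + P{\left(-139,E{\left(j \right)} \right)} = -150 + \frac{435 - 139}{47 + 1296} = -150 + \frac{1}{1343} \cdot 296 = -150 + \frac{296}{1343} = - \frac{201154}{1343}$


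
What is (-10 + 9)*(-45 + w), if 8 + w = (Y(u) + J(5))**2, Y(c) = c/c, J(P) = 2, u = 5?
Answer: 44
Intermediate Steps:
Y(c) = 1
w = 1 (w = -8 + (1 + 2)**2 = -8 + 3**2 = -8 + 9 = 1)
(-10 + 9)*(-45 + w) = (-10 + 9)*(-45 + 1) = -1*(-44) = 44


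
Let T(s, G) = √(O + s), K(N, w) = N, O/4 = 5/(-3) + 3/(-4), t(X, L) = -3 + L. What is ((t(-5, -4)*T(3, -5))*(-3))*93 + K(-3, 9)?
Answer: -3 + 1302*I*√15 ≈ -3.0 + 5042.6*I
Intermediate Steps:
O = -29/3 (O = 4*(5/(-3) + 3/(-4)) = 4*(5*(-⅓) + 3*(-¼)) = 4*(-5/3 - ¾) = 4*(-29/12) = -29/3 ≈ -9.6667)
T(s, G) = √(-29/3 + s)
((t(-5, -4)*T(3, -5))*(-3))*93 + K(-3, 9) = (((-3 - 4)*(√(-87 + 9*3)/3))*(-3))*93 - 3 = (-7*√(-87 + 27)/3*(-3))*93 - 3 = (-7*√(-60)/3*(-3))*93 - 3 = (-7*2*I*√15/3*(-3))*93 - 3 = (-14*I*√15/3*(-3))*93 - 3 = (14*I*√15)*93 - 3 = 1302*I*√15 - 3 = -3 + 1302*I*√15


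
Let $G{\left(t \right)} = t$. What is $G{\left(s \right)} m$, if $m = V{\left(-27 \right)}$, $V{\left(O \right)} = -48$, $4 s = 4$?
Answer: $-48$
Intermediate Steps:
$s = 1$ ($s = \frac{1}{4} \cdot 4 = 1$)
$m = -48$
$G{\left(s \right)} m = 1 \left(-48\right) = -48$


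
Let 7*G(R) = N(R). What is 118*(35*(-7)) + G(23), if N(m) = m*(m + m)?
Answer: -201312/7 ≈ -28759.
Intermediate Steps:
N(m) = 2*m² (N(m) = m*(2*m) = 2*m²)
G(R) = 2*R²/7 (G(R) = (2*R²)/7 = 2*R²/7)
118*(35*(-7)) + G(23) = 118*(35*(-7)) + (2/7)*23² = 118*(-245) + (2/7)*529 = -28910 + 1058/7 = -201312/7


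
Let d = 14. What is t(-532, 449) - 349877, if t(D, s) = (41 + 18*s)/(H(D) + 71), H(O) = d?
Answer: -29731422/85 ≈ -3.4978e+5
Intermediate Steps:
H(O) = 14
t(D, s) = 41/85 + 18*s/85 (t(D, s) = (41 + 18*s)/(14 + 71) = (41 + 18*s)/85 = (41 + 18*s)*(1/85) = 41/85 + 18*s/85)
t(-532, 449) - 349877 = (41/85 + (18/85)*449) - 349877 = (41/85 + 8082/85) - 349877 = 8123/85 - 349877 = -29731422/85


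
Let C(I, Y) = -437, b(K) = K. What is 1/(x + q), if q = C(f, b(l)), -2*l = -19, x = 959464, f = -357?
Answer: 1/959027 ≈ 1.0427e-6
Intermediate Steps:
l = 19/2 (l = -1/2*(-19) = 19/2 ≈ 9.5000)
q = -437
1/(x + q) = 1/(959464 - 437) = 1/959027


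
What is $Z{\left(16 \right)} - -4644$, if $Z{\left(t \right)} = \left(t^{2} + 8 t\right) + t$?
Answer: $5044$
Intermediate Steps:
$Z{\left(t \right)} = t^{2} + 9 t$
$Z{\left(16 \right)} - -4644 = 16 \left(9 + 16\right) - -4644 = 16 \cdot 25 + 4644 = 400 + 4644 = 5044$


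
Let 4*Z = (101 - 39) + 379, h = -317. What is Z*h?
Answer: -139797/4 ≈ -34949.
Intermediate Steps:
Z = 441/4 (Z = ((101 - 39) + 379)/4 = (62 + 379)/4 = (1/4)*441 = 441/4 ≈ 110.25)
Z*h = (441/4)*(-317) = -139797/4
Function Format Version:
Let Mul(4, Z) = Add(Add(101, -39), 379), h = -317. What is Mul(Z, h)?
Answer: Rational(-139797, 4) ≈ -34949.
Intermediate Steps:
Z = Rational(441, 4) (Z = Mul(Rational(1, 4), Add(Add(101, -39), 379)) = Mul(Rational(1, 4), Add(62, 379)) = Mul(Rational(1, 4), 441) = Rational(441, 4) ≈ 110.25)
Mul(Z, h) = Mul(Rational(441, 4), -317) = Rational(-139797, 4)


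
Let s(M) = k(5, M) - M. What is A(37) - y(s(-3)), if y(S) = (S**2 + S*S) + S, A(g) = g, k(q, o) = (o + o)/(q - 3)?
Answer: 37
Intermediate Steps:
k(q, o) = 2*o/(-3 + q) (k(q, o) = (2*o)/(-3 + q) = 2*o/(-3 + q))
s(M) = 0 (s(M) = 2*M/(-3 + 5) - M = 2*M/2 - M = 2*M*(1/2) - M = M - M = 0)
y(S) = S + 2*S**2 (y(S) = (S**2 + S**2) + S = 2*S**2 + S = S + 2*S**2)
A(37) - y(s(-3)) = 37 - 0*(1 + 2*0) = 37 - 0*(1 + 0) = 37 - 0 = 37 - 1*0 = 37 + 0 = 37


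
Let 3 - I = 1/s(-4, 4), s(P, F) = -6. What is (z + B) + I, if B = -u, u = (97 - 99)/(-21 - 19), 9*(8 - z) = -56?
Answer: 3121/180 ≈ 17.339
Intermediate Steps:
z = 128/9 (z = 8 - ⅑*(-56) = 8 + 56/9 = 128/9 ≈ 14.222)
u = 1/20 (u = -2/(-40) = -2*(-1/40) = 1/20 ≈ 0.050000)
I = 19/6 (I = 3 - 1/(-6) = 3 - 1*(-⅙) = 3 + ⅙ = 19/6 ≈ 3.1667)
B = -1/20 (B = -1*1/20 = -1/20 ≈ -0.050000)
(z + B) + I = (128/9 - 1/20) + 19/6 = 2551/180 + 19/6 = 3121/180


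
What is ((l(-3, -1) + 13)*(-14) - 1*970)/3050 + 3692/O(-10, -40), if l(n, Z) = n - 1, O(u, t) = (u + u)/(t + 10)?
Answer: 8444902/1525 ≈ 5537.6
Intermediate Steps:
O(u, t) = 2*u/(10 + t) (O(u, t) = (2*u)/(10 + t) = 2*u/(10 + t))
l(n, Z) = -1 + n
((l(-3, -1) + 13)*(-14) - 1*970)/3050 + 3692/O(-10, -40) = (((-1 - 3) + 13)*(-14) - 1*970)/3050 + 3692/((2*(-10)/(10 - 40))) = ((-4 + 13)*(-14) - 970)*(1/3050) + 3692/((2*(-10)/(-30))) = (9*(-14) - 970)*(1/3050) + 3692/((2*(-10)*(-1/30))) = (-126 - 970)*(1/3050) + 3692/(⅔) = -1096*1/3050 + 3692*(3/2) = -548/1525 + 5538 = 8444902/1525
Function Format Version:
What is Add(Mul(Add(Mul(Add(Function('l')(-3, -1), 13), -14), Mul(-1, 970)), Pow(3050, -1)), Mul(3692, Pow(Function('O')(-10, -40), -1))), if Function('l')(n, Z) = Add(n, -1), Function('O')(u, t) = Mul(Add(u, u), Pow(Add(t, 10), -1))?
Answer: Rational(8444902, 1525) ≈ 5537.6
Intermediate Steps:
Function('O')(u, t) = Mul(2, u, Pow(Add(10, t), -1)) (Function('O')(u, t) = Mul(Mul(2, u), Pow(Add(10, t), -1)) = Mul(2, u, Pow(Add(10, t), -1)))
Function('l')(n, Z) = Add(-1, n)
Add(Mul(Add(Mul(Add(Function('l')(-3, -1), 13), -14), Mul(-1, 970)), Pow(3050, -1)), Mul(3692, Pow(Function('O')(-10, -40), -1))) = Add(Mul(Add(Mul(Add(Add(-1, -3), 13), -14), Mul(-1, 970)), Pow(3050, -1)), Mul(3692, Pow(Mul(2, -10, Pow(Add(10, -40), -1)), -1))) = Add(Mul(Add(Mul(Add(-4, 13), -14), -970), Rational(1, 3050)), Mul(3692, Pow(Mul(2, -10, Pow(-30, -1)), -1))) = Add(Mul(Add(Mul(9, -14), -970), Rational(1, 3050)), Mul(3692, Pow(Mul(2, -10, Rational(-1, 30)), -1))) = Add(Mul(Add(-126, -970), Rational(1, 3050)), Mul(3692, Pow(Rational(2, 3), -1))) = Add(Mul(-1096, Rational(1, 3050)), Mul(3692, Rational(3, 2))) = Add(Rational(-548, 1525), 5538) = Rational(8444902, 1525)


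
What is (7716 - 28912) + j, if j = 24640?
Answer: 3444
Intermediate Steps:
(7716 - 28912) + j = (7716 - 28912) + 24640 = -21196 + 24640 = 3444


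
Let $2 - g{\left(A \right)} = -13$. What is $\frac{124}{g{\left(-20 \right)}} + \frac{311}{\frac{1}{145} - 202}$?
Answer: $\frac{328379}{48815} \approx 6.727$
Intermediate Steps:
$g{\left(A \right)} = 15$ ($g{\left(A \right)} = 2 - -13 = 2 + 13 = 15$)
$\frac{124}{g{\left(-20 \right)}} + \frac{311}{\frac{1}{145} - 202} = \frac{124}{15} + \frac{311}{\frac{1}{145} - 202} = 124 \cdot \frac{1}{15} + \frac{311}{\frac{1}{145} - 202} = \frac{124}{15} + \frac{311}{- \frac{29289}{145}} = \frac{124}{15} + 311 \left(- \frac{145}{29289}\right) = \frac{124}{15} - \frac{45095}{29289} = \frac{328379}{48815}$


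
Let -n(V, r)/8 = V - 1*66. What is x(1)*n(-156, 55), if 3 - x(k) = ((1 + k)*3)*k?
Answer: -5328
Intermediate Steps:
n(V, r) = 528 - 8*V (n(V, r) = -8*(V - 1*66) = -8*(V - 66) = -8*(-66 + V) = 528 - 8*V)
x(k) = 3 - k*(3 + 3*k) (x(k) = 3 - (1 + k)*3*k = 3 - (3 + 3*k)*k = 3 - k*(3 + 3*k))
x(1)*n(-156, 55) = (3 - 3*1 - 3*1²)*(528 - 8*(-156)) = (3 - 3 - 3*1)*(528 + 1248) = (3 - 3 - 3)*1776 = -3*1776 = -5328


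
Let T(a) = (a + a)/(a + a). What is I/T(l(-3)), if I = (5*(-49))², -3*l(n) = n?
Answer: 60025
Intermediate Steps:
l(n) = -n/3
I = 60025 (I = (-245)² = 60025)
T(a) = 1 (T(a) = (2*a)/((2*a)) = (2*a)*(1/(2*a)) = 1)
I/T(l(-3)) = 60025/1 = 60025*1 = 60025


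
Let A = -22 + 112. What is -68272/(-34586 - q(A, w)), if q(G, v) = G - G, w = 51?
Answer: 34136/17293 ≈ 1.9740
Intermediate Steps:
A = 90
q(G, v) = 0
-68272/(-34586 - q(A, w)) = -68272/(-34586 - 1*0) = -68272/(-34586 + 0) = -68272/(-34586) = -68272*(-1/34586) = 34136/17293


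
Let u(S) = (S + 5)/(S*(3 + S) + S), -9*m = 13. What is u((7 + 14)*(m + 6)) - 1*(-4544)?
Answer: 389935178/85813 ≈ 4544.0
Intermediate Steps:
m = -13/9 (m = -⅑*13 = -13/9 ≈ -1.4444)
u(S) = (5 + S)/(S + S*(3 + S))
u((7 + 14)*(m + 6)) - 1*(-4544) = (5 + (7 + 14)*(-13/9 + 6))/((((7 + 14)*(-13/9 + 6)))*(4 + (7 + 14)*(-13/9 + 6))) - 1*(-4544) = (5 + 21*(41/9))/(((21*(41/9)))*(4 + 21*(41/9))) + 4544 = (5 + 287/3)/((287/3)*(4 + 287/3)) + 4544 = (3/287)*(302/3)/(299/3) + 4544 = (3/287)*(3/299)*(302/3) + 4544 = 906/85813 + 4544 = 389935178/85813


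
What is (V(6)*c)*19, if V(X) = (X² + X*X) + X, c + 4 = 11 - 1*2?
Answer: 7410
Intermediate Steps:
c = 5 (c = -4 + (11 - 1*2) = -4 + (11 - 2) = -4 + 9 = 5)
V(X) = X + 2*X² (V(X) = (X² + X²) + X = 2*X² + X = X + 2*X²)
(V(6)*c)*19 = ((6*(1 + 2*6))*5)*19 = ((6*(1 + 12))*5)*19 = ((6*13)*5)*19 = (78*5)*19 = 390*19 = 7410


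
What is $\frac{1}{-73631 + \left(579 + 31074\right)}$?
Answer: $- \frac{1}{41978} \approx -2.3822 \cdot 10^{-5}$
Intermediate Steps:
$\frac{1}{-73631 + \left(579 + 31074\right)} = \frac{1}{-73631 + 31653} = \frac{1}{-41978} = - \frac{1}{41978}$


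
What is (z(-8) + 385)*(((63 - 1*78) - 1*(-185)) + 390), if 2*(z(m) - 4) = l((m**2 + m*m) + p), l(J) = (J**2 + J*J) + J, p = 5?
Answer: 10160920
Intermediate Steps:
l(J) = J + 2*J**2 (l(J) = (J**2 + J**2) + J = 2*J**2 + J = J + 2*J**2)
z(m) = 4 + (5 + 2*m**2)*(11 + 4*m**2)/2 (z(m) = 4 + (((m**2 + m*m) + 5)*(1 + 2*((m**2 + m*m) + 5)))/2 = 4 + (((m**2 + m**2) + 5)*(1 + 2*((m**2 + m**2) + 5)))/2 = 4 + ((2*m**2 + 5)*(1 + 2*(2*m**2 + 5)))/2 = 4 + ((5 + 2*m**2)*(1 + 2*(5 + 2*m**2)))/2 = 4 + ((5 + 2*m**2)*(1 + (10 + 4*m**2)))/2 = 4 + ((5 + 2*m**2)*(11 + 4*m**2))/2 = 4 + (5 + 2*m**2)*(11 + 4*m**2)/2)
(z(-8) + 385)*(((63 - 1*78) - 1*(-185)) + 390) = ((63/2 + 4*(-8)**4 + 21*(-8)**2) + 385)*(((63 - 1*78) - 1*(-185)) + 390) = ((63/2 + 4*4096 + 21*64) + 385)*(((63 - 78) + 185) + 390) = ((63/2 + 16384 + 1344) + 385)*((-15 + 185) + 390) = (35519/2 + 385)*(170 + 390) = (36289/2)*560 = 10160920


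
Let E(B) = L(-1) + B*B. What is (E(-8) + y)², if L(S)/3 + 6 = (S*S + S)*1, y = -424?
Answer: 142884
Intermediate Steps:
L(S) = -18 + 3*S + 3*S² (L(S) = -18 + 3*((S*S + S)*1) = -18 + 3*((S² + S)*1) = -18 + 3*((S + S²)*1) = -18 + 3*(S + S²) = -18 + (3*S + 3*S²) = -18 + 3*S + 3*S²)
E(B) = -18 + B² (E(B) = (-18 + 3*(-1) + 3*(-1)²) + B*B = (-18 - 3 + 3*1) + B² = (-18 - 3 + 3) + B² = -18 + B²)
(E(-8) + y)² = ((-18 + (-8)²) - 424)² = ((-18 + 64) - 424)² = (46 - 424)² = (-378)² = 142884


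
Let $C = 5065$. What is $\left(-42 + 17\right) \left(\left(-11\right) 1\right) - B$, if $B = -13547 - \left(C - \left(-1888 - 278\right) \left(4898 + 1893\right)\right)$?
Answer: $14728193$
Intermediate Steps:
$B = -14727918$ ($B = -13547 + \left(\left(-1888 - 278\right) \left(4898 + 1893\right) - 5065\right) = -13547 - 14714371 = -14727918$)
$\left(-42 + 17\right) \left(\left(-11\right) 1\right) - B = \left(-42 + 17\right) \left(\left(-11\right) 1\right) - -14727918 = \left(-25\right) \left(-11\right) + 14727918 = 275 + 14727918 = 14728193$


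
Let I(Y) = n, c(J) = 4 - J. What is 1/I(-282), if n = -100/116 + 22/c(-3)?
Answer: 203/463 ≈ 0.43845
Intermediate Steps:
n = 463/203 (n = -100/116 + 22/(4 - 1*(-3)) = -100*1/116 + 22/(4 + 3) = -25/29 + 22/7 = 463/203 ≈ 2.2808)
I(Y) = 463/203
1/I(-282) = 1/(463/203) = 203/463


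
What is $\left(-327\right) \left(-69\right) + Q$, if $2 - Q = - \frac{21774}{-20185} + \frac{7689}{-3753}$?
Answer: $\frac{569823125656}{25251435} \approx 22566.0$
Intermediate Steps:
$Q = \frac{74997751}{25251435}$ ($Q = 2 - \left(- \frac{21774}{-20185} + \frac{7689}{-3753}\right) = 2 - \left(\left(-21774\right) \left(- \frac{1}{20185}\right) + 7689 \left(- \frac{1}{3753}\right)\right) = 2 - \left(\frac{21774}{20185} - \frac{2563}{1251}\right) = 2 - - \frac{24494881}{25251435} = 2 + \frac{24494881}{25251435} = \frac{74997751}{25251435} \approx 2.97$)
$\left(-327\right) \left(-69\right) + Q = \left(-327\right) \left(-69\right) + \frac{74997751}{25251435} = 22563 + \frac{74997751}{25251435} = \frac{569823125656}{25251435}$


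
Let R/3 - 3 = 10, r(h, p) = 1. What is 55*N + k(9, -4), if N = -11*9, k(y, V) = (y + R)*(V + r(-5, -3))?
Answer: -5589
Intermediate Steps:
R = 39 (R = 9 + 3*10 = 9 + 30 = 39)
k(y, V) = (1 + V)*(39 + y) (k(y, V) = (y + 39)*(V + 1) = (39 + y)*(1 + V) = (1 + V)*(39 + y))
N = -99
55*N + k(9, -4) = 55*(-99) + (39 + 9 + 39*(-4) - 4*9) = -5445 + (39 + 9 - 156 - 36) = -5445 - 144 = -5589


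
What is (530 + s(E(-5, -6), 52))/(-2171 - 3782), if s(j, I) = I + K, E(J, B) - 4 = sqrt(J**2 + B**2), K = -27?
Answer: -555/5953 ≈ -0.093230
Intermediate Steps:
E(J, B) = 4 + sqrt(B**2 + J**2) (E(J, B) = 4 + sqrt(J**2 + B**2) = 4 + sqrt(B**2 + J**2))
s(j, I) = -27 + I (s(j, I) = I - 27 = -27 + I)
(530 + s(E(-5, -6), 52))/(-2171 - 3782) = (530 + (-27 + 52))/(-2171 - 3782) = (530 + 25)/(-5953) = 555*(-1/5953) = -555/5953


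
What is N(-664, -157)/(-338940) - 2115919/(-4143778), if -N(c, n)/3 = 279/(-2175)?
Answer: 780700891343/1528914089500 ≈ 0.51062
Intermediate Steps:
N(c, n) = 279/725 (N(c, n) = -837/(-2175) = -837*(-1)/2175 = -3*(-93/725) = 279/725)
N(-664, -157)/(-338940) - 2115919/(-4143778) = (279/725)/(-338940) - 2115919/(-4143778) = (279/725)*(-1/338940) - 2115919*(-1/4143778) = -31/27303500 + 57187/111994 = 780700891343/1528914089500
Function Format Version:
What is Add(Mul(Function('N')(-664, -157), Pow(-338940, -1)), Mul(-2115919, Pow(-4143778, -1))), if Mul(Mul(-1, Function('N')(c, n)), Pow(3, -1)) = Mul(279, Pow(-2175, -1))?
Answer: Rational(780700891343, 1528914089500) ≈ 0.51062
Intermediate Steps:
Function('N')(c, n) = Rational(279, 725) (Function('N')(c, n) = Mul(-3, Mul(279, Pow(-2175, -1))) = Mul(-3, Mul(279, Rational(-1, 2175))) = Mul(-3, Rational(-93, 725)) = Rational(279, 725))
Add(Mul(Function('N')(-664, -157), Pow(-338940, -1)), Mul(-2115919, Pow(-4143778, -1))) = Add(Mul(Rational(279, 725), Pow(-338940, -1)), Mul(-2115919, Pow(-4143778, -1))) = Add(Mul(Rational(279, 725), Rational(-1, 338940)), Mul(-2115919, Rational(-1, 4143778))) = Add(Rational(-31, 27303500), Rational(57187, 111994)) = Rational(780700891343, 1528914089500)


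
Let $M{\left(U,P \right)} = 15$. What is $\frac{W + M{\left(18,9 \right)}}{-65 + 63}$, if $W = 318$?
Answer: $- \frac{333}{2} \approx -166.5$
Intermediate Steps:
$\frac{W + M{\left(18,9 \right)}}{-65 + 63} = \frac{318 + 15}{-65 + 63} = \frac{333}{-2} = 333 \left(- \frac{1}{2}\right) = - \frac{333}{2}$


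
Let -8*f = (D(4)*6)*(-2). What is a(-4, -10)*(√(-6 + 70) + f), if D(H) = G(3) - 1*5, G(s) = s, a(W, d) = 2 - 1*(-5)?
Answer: 35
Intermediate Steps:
a(W, d) = 7 (a(W, d) = 2 + 5 = 7)
D(H) = -2 (D(H) = 3 - 1*5 = 3 - 5 = -2)
f = -3 (f = -(-2*6)*(-2)/8 = -(-3)*(-2)/2 = -⅛*24 = -3)
a(-4, -10)*(√(-6 + 70) + f) = 7*(√(-6 + 70) - 3) = 7*(√64 - 3) = 7*(8 - 3) = 7*5 = 35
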